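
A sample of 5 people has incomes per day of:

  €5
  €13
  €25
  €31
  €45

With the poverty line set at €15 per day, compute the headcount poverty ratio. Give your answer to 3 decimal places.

0.400

2 of the 5 people have income below €15.
H = 2/5 = 0.400.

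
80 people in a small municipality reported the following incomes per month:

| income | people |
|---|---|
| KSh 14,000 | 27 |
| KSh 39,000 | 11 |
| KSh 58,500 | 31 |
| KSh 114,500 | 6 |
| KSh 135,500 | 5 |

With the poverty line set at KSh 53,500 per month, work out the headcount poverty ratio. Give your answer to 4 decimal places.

38 of the 80 people have income below KSh 53,500.
H = 38/80 = 0.4750.

0.4750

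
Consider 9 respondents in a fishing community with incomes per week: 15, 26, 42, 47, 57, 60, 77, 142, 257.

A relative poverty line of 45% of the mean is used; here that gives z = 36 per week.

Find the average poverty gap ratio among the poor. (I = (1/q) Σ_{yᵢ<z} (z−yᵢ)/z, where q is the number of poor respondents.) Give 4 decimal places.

Poor units: 15, 26 (q = 2 of N = 9).
Relative gaps: 0.5833, 0.2778; sum = 0.861111.
I averages over the q = 2 poor units only: 0.861111 / 2 = 0.4306.

0.4306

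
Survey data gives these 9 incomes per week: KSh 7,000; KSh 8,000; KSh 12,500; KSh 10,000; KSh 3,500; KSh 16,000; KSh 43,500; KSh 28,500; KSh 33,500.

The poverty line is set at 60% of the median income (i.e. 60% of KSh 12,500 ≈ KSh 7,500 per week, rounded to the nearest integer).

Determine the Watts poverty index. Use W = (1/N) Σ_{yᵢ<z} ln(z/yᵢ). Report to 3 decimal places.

0.092

Poor units: KSh 3,500, KSh 7,000 (q = 2 of N = 9).
Log gaps: ln(7500/3500) = 0.7621; ln(7500/7000) = 0.0690.
W = 0.831133 / 9 = 0.092.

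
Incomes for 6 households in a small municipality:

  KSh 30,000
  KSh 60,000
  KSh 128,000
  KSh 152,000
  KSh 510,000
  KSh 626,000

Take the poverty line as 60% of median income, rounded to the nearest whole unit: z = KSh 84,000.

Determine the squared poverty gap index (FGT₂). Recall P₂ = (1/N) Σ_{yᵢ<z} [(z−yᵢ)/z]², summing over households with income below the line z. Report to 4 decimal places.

Below z: KSh 30,000, KSh 60,000 (q = 2 of N = 6).
Relative gaps: (84000−30000)/84000 = 0.6429; (84000−60000)/84000 = 0.2857.
Squared: 0.4133; 0.0816.
Sum = 0.494898; P₂ = 0.494898 / 6 = 0.0825.

0.0825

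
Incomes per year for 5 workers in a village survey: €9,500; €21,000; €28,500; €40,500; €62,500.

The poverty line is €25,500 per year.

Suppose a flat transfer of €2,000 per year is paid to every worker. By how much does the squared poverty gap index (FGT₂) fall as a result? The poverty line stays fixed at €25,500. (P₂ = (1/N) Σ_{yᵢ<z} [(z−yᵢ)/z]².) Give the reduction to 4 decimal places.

Before: below the line — €9,500, €21,000; squared poverty gap index (FGT₂) = 0.084967.
After the €2,000 transfer: below the line — €11,500, €23,000; squared poverty gap index (FGT₂) = 0.062207.
Reduction = 0.084967 − 0.062207 = 0.0228.

0.0228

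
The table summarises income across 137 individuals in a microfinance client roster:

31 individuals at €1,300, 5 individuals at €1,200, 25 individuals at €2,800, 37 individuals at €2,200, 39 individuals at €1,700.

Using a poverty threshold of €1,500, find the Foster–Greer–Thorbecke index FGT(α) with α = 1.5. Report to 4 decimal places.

Incomes under z: 5×€1,200, 31×€1,300 (q = 36 of N = 137).
Normalized shortfalls: (1500−1200)/1500 = 0.2000 (×5); (1500−1300)/1500 = 0.1333 (×31).
Raised to α = 1.5: 0.08944 (×5); 0.04869 (×31).
Sum = 1.956494; FGT(1.5) = 1.956494 / 137 = 0.0143.

0.0143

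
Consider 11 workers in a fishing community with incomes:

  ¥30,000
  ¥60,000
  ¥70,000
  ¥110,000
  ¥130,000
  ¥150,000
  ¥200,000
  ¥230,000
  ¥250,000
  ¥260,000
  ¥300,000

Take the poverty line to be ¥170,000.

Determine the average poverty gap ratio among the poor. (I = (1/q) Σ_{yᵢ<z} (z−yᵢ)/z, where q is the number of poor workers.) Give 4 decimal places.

Below z: ¥30,000, ¥60,000, ¥70,000, ¥110,000, ¥130,000, ¥150,000 (q = 6 of N = 11).
Shortfall ratios (z−y)/z: 0.8235, 0.6471, 0.5882, 0.3529, 0.2353, 0.1176; sum = 2.764706.
I averages over the q = 6 poor units only: 2.764706 / 6 = 0.4608.

0.4608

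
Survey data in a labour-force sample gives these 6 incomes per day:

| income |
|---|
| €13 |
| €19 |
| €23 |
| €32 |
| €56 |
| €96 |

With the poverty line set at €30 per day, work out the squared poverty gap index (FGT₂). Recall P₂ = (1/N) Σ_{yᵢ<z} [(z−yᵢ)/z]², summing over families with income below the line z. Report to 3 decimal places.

Incomes under z: €13, €19, €23 (q = 3 of N = 6).
Relative gaps: (30−13)/30 = 0.5667; (30−19)/30 = 0.3667; (30−23)/30 = 0.2333.
Squared: 0.3211; 0.1344; 0.0544.
Sum = 0.510000; P₂ = 0.510000 / 6 = 0.085.

0.085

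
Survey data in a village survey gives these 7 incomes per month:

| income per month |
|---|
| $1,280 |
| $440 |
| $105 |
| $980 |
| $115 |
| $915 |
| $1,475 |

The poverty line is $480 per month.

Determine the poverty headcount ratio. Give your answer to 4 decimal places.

0.4286

3 of the 7 respondents have income below $480.
H = 3/7 = 0.4286.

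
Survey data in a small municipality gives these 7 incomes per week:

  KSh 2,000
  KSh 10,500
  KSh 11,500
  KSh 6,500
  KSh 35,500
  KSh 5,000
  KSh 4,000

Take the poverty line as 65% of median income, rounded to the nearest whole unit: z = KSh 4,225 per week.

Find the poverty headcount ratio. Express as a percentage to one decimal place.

28.6%

2 of the 7 households have income below KSh 4,225.
H = 2/7 = 28.6%.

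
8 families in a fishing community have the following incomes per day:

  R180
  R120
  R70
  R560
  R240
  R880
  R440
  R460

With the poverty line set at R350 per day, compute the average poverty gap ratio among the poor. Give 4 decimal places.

0.5643

Below the line: R70, R120, R180, R240 (q = 4 of N = 8).
Shortfall ratios (z−y)/z: 0.8000, 0.6571, 0.4857, 0.3143; sum = 2.257143.
The income-gap ratio divides by q (the poor only): 2.257143 / 4 = 0.5643.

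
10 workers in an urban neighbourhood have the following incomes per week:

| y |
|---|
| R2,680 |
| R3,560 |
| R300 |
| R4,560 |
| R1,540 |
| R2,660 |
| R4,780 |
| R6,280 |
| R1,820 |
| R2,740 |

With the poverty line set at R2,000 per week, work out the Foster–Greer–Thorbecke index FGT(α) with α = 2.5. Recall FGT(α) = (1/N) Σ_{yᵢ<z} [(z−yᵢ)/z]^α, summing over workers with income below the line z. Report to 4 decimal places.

0.0694

Poor units: R300, R1,540, R1,820 (q = 3 of N = 10).
Relative gaps: (2000−300)/2000 = 0.8500; (2000−1540)/2000 = 0.2300; (2000−1820)/2000 = 0.0900.
Raised to α = 2.5: 0.66611; 0.02537; 0.00243.
Sum = 0.693912; FGT(2.5) = 0.693912 / 10 = 0.0694.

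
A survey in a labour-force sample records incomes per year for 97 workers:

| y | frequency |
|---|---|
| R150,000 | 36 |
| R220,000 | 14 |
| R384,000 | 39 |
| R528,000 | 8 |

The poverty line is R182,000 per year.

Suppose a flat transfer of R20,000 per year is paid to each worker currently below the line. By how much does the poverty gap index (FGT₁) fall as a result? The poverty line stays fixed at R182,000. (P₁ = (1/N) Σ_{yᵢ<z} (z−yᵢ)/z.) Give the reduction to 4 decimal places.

Before: below the line — 36×R150,000; poverty gap index (FGT₁) = 0.065254.
After the R20,000 transfer: below the line — 36×R170,000; poverty gap index (FGT₁) = 0.024470.
Reduction = 0.065254 − 0.024470 = 0.0408.

0.0408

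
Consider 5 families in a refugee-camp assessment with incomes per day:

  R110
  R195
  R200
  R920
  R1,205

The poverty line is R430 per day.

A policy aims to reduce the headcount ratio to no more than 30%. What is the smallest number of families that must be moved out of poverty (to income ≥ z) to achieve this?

2

Currently q = 3 of N = 5 are below the line (H = 0.600).
A headcount ratio of at most 30% allows at most ⌊0.30 × 5⌋ = 1 poor families.
So at least 3 − 1 = 2 must be lifted.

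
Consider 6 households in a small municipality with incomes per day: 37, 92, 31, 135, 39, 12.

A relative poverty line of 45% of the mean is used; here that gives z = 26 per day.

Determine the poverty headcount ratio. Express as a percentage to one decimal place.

1 of the 6 households have income below 26.
H = 1/6 = 16.7%.

16.7%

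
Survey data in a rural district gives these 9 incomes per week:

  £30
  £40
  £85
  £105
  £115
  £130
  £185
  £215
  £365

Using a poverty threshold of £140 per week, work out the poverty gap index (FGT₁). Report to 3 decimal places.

0.266

Below the line: £30, £40, £85, £105, £115, £130 (q = 6 of N = 9).
Gap ratios (z−y)/z: (140−30)/140 = 0.7857; (140−40)/140 = 0.7143; (140−85)/140 = 0.3929; (140−105)/140 = 0.2500; (140−115)/140 = 0.1786; (140−130)/140 = 0.0714.
Σ = 2.392857. Dividing by the full population N = 9 gives P₁ = 0.266.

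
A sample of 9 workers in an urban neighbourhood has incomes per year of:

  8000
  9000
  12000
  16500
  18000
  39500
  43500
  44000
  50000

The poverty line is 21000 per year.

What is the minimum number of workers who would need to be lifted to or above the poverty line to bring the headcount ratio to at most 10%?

5

Currently q = 5 of N = 9 are below the line (H = 0.556).
A headcount ratio of at most 10% allows at most ⌊0.10 × 9⌋ = 0 poor workers.
So at least 5 − 0 = 5 must be lifted.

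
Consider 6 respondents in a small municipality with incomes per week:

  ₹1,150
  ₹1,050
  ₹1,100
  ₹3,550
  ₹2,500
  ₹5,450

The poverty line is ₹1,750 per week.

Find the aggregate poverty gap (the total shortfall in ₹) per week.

₹1,950

Incomes under z: ₹1,050, ₹1,100, ₹1,150 (q = 3 of N = 6).
Individual gaps: 1750−1050 = 700; 1750−1100 = 650; 1750−1150 = 600.
Aggregate gap = ₹1,950.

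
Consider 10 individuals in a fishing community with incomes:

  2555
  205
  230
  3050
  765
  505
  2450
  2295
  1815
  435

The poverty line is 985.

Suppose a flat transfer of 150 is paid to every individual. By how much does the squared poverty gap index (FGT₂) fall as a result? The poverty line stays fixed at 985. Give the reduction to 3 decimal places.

Before: below the line — 205, 230, 435, 505, 765; squared poverty gap index (FGT₂) = 0.18137.
After the 150 transfer: below the line — 355, 380, 585, 655, 915; squared poverty gap index (FGT₂) = 0.10685.
Reduction = 0.18137 − 0.10685 = 0.075.

0.075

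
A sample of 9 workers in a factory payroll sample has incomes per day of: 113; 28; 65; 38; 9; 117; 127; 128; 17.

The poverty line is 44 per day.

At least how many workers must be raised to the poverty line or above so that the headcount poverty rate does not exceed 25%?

Currently q = 4 of N = 9 are below the line (H = 0.444).
A headcount ratio of at most 25% allows at most ⌊0.25 × 9⌋ = 2 poor workers.
So at least 4 − 2 = 2 must be lifted.

2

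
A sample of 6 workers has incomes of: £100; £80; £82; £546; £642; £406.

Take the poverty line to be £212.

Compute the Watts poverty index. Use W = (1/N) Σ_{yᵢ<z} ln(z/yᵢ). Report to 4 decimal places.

0.4460

Poor units: £80, £82, £100 (q = 3 of N = 6).
Log gaps: ln(212/80) = 0.9746; ln(212/82) = 0.9499; ln(212/100) = 0.7514.
W = 2.675843 / 6 = 0.4460.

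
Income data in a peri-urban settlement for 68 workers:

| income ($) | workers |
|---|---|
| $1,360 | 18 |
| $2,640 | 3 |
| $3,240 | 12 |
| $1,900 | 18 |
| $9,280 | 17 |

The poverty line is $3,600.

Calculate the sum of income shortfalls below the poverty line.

Below the line: 18×$1,360, 18×$1,900, 3×$2,640, 12×$3,240 (q = 51 of N = 68).
Individual gaps: 18×(3600−1360) = 40320; 18×(3600−1900) = 30600; 3×(3600−2640) = 2880; 12×(3600−3240) = 4320.
Aggregate gap = $78,120.

$78,120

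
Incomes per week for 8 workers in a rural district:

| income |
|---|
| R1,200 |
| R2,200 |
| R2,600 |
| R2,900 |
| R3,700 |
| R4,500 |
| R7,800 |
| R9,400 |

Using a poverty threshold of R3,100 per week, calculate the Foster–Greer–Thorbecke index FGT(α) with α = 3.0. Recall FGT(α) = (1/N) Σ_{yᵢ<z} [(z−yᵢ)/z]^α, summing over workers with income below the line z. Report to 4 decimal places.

0.0324

Below the line: R1,200, R2,200, R2,600, R2,900 (q = 4 of N = 8).
Relative gaps: (3100−1200)/3100 = 0.6129; (3100−2200)/3100 = 0.2903; (3100−2600)/3100 = 0.1613; (3100−2900)/3100 = 0.0645.
Raised to α = 3.0: 0.23024; 0.02447; 0.00420; 0.00027.
Sum = 0.259172; FGT(3.0) = 0.259172 / 8 = 0.0324.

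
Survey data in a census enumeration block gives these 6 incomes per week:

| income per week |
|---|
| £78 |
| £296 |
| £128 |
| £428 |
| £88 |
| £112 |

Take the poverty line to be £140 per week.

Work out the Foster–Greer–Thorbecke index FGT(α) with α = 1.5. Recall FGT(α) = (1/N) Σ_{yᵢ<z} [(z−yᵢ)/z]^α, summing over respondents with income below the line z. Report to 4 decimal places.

Poor units: £78, £88, £112, £128 (q = 4 of N = 6).
Shortfall ratios: (140−78)/140 = 0.4429; (140−88)/140 = 0.3714; (140−112)/140 = 0.2000; (140−128)/140 = 0.0857.
Raised to α = 1.5: 0.29471; 0.22637; 0.08944; 0.02509.
Sum = 0.635615; FGT(1.5) = 0.635615 / 6 = 0.1059.

0.1059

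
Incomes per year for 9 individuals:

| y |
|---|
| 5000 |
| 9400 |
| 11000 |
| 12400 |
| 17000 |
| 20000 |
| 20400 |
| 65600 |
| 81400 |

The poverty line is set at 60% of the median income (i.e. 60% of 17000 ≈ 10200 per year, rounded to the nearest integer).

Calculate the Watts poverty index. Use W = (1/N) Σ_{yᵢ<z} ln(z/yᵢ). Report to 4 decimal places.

Incomes under z: 5000, 9400 (q = 2 of N = 9).
Log gaps: ln(10200/5000) = 0.7129; ln(10200/9400) = 0.0817.
W = 0.794628 / 9 = 0.0883.

0.0883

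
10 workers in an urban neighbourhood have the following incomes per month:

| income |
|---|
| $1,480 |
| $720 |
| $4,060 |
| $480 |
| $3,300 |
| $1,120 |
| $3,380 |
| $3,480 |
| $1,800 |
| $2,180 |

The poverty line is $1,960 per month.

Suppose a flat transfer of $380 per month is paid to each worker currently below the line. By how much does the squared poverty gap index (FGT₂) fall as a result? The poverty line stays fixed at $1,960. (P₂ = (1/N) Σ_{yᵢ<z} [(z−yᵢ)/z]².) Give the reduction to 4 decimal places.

0.0656

Before: below the line — $480, $720, $1,120, $1,480, $1,800; squared poverty gap index (FGT₂) = 0.122074.
After the $380 transfer: below the line — $860, $1,100, $1,500, $1,860; squared poverty gap index (FGT₂) = 0.056518.
Reduction = 0.122074 − 0.056518 = 0.0656.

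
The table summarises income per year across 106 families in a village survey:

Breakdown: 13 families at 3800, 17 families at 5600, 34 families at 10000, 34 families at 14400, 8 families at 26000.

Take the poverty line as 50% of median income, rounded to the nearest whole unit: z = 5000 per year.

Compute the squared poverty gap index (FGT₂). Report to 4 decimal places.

Below the line: 13×3800 (q = 13 of N = 106).
Normalized shortfalls: (5000−3800)/5000 = 0.2400 (×13).
Squared: 0.0576 (×13).
Sum = 0.748800; P₂ = 0.748800 / 106 = 0.0071.

0.0071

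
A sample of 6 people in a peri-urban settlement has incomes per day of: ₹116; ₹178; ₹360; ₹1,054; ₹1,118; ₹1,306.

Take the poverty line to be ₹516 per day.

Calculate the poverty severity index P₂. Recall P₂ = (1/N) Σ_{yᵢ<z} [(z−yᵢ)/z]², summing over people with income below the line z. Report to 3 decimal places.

Below the line: ₹116, ₹178, ₹360 (q = 3 of N = 6).
Gap ratios (z−y)/z: (516−116)/516 = 0.7752; (516−178)/516 = 0.6550; (516−360)/516 = 0.3023.
Squared: 0.6009; 0.4291; 0.0914.
Sum = 1.121402; P₂ = 1.121402 / 6 = 0.187.

0.187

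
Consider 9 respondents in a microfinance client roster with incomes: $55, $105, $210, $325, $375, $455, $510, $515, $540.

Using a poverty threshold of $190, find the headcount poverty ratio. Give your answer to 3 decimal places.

2 of the 9 respondents have income below $190.
H = 2/9 = 0.222.

0.222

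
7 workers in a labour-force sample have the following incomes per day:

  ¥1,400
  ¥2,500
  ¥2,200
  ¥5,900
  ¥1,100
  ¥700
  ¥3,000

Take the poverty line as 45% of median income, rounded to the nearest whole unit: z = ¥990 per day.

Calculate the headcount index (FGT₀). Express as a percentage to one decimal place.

14.3%

1 of the 7 workers have income below ¥990.
H = 1/7 = 14.3%.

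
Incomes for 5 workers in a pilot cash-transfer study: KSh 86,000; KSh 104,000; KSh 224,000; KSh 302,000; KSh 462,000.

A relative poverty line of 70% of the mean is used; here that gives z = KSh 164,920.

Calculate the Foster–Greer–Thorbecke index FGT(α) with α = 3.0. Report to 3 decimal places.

Poor units: KSh 86,000, KSh 104,000 (q = 2 of N = 5).
Normalized shortfalls: (164920−86000)/164920 = 0.4785; (164920−104000)/164920 = 0.3694.
Raised to α = 3.0: 0.10958; 0.05040.
Sum = 0.159986; FGT(3.0) = 0.159986 / 5 = 0.032.

0.032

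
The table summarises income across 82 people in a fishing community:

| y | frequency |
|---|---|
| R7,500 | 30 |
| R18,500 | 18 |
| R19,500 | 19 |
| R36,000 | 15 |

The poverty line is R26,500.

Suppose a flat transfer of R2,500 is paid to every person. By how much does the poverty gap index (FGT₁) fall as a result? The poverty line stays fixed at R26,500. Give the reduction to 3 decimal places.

Before: below the line — 30×R7,500, 18×R18,500, 19×R19,500; poverty gap index (FGT₁) = 0.38978.
After the R2,500 transfer: below the line — 30×R10,000, 18×R21,000, 19×R22,000; poverty gap index (FGT₁) = 0.31270.
Reduction = 0.38978 − 0.31270 = 0.077.

0.077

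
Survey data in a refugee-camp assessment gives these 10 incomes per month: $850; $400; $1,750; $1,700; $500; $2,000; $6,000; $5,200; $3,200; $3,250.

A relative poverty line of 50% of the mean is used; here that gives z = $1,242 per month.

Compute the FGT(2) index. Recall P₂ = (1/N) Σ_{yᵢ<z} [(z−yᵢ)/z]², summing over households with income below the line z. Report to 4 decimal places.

0.0916

Incomes under z: $400, $500, $850 (q = 3 of N = 10).
Relative gaps: (1242−400)/1242 = 0.6779; (1242−500)/1242 = 0.5974; (1242−850)/1242 = 0.3156.
Squared: 0.4596; 0.3569; 0.0996.
Sum = 0.916132; P₂ = 0.916132 / 10 = 0.0916.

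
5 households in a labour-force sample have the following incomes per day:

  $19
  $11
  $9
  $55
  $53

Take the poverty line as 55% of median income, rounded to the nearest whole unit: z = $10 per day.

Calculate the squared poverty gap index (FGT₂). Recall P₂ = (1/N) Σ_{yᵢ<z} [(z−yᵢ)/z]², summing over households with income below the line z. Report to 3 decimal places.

0.002

Poor units: $9 (q = 1 of N = 5).
Gap ratios (z−y)/z: (10−9)/10 = 0.1000.
Squared: 0.0100.
Sum = 0.010000; P₂ = 0.010000 / 5 = 0.002.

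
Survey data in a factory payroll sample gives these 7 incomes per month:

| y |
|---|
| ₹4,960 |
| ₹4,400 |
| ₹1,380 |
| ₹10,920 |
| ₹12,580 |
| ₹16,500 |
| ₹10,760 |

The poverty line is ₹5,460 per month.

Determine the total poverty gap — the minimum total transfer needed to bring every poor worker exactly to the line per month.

₹5,640

Incomes under z: ₹1,380, ₹4,400, ₹4,960 (q = 3 of N = 7).
Individual gaps: 5460−1380 = 4080; 5460−4400 = 1060; 5460−4960 = 500.
Aggregate gap = ₹5,640.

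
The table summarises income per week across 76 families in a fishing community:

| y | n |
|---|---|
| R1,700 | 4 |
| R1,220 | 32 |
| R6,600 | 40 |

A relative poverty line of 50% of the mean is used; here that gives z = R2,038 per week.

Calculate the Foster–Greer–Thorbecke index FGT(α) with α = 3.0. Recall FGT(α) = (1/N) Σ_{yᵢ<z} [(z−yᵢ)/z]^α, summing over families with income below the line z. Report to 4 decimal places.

Incomes under z: 32×R1,220, 4×R1,700 (q = 36 of N = 76).
Relative gaps: (2038−1220)/2038 = 0.4014 (×32); (2038−1700)/2038 = 0.1658 (×4).
Raised to α = 3.0: 0.06466 (×32); 0.00456 (×4).
Sum = 2.087423; FGT(3.0) = 2.087423 / 76 = 0.0275.

0.0275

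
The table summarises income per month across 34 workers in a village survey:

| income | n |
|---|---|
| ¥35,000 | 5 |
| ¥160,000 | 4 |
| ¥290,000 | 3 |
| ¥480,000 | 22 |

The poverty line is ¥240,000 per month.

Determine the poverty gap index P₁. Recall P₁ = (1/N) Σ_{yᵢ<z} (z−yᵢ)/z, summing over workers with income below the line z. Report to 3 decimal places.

0.165

Below the line: 5×¥35,000, 4×¥160,000 (q = 9 of N = 34).
Gap ratios (z−y)/z: (240000−35000)/240000 = 0.8542 (×5); (240000−160000)/240000 = 0.3333 (×4).
Σ = 5.604167. Dividing by the full population N = 34 gives P₁ = 0.165.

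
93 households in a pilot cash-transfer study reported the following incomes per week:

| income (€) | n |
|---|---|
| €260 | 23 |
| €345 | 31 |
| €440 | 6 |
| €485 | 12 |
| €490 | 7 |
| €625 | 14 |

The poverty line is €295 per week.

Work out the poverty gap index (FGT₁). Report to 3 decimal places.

0.029

Below z: 23×€260 (q = 23 of N = 93).
Relative gaps: (295−260)/295 = 0.1186 (×23).
Σ = 2.728814. Dividing by the full population N = 93 gives P₁ = 0.029.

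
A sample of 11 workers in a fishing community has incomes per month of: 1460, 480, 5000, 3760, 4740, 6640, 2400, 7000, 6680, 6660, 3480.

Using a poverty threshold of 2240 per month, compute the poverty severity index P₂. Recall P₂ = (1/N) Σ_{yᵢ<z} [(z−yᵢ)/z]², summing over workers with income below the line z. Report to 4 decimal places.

Incomes under z: 480, 1460 (q = 2 of N = 11).
Gap ratios (z−y)/z: (2240−480)/2240 = 0.7857; (2240−1460)/2240 = 0.3482.
Squared: 0.6173; 0.1213.
Sum = 0.738600; P₂ = 0.738600 / 11 = 0.0671.

0.0671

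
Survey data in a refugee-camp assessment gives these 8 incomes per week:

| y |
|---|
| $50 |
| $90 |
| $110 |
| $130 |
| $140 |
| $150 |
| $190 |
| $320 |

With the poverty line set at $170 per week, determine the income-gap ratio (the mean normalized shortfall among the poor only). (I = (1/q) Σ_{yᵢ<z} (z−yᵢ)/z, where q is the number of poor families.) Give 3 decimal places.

0.343

Incomes under z: $50, $90, $110, $130, $140, $150 (q = 6 of N = 8).
Shortfall ratios (z−y)/z: 0.7059, 0.4706, 0.3529, 0.2353, 0.1765, 0.1176; sum = 2.058824.
The income-gap ratio divides by q (the poor only): 2.058824 / 6 = 0.343.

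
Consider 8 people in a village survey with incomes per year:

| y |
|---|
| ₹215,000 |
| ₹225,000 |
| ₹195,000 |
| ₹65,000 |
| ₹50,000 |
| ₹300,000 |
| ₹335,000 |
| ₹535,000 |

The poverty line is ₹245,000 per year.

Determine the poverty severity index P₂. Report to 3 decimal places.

0.155

Below z: ₹50,000, ₹65,000, ₹195,000, ₹215,000, ₹225,000 (q = 5 of N = 8).
Normalized shortfalls: (245000−50000)/245000 = 0.7959; (245000−65000)/245000 = 0.7347; (245000−195000)/245000 = 0.2041; (245000−215000)/245000 = 0.1224; (245000−225000)/245000 = 0.0816.
Squared: 0.6335; 0.5398; 0.0416; 0.0150; 0.0067.
Sum = 1.236568; P₂ = 1.236568 / 8 = 0.155.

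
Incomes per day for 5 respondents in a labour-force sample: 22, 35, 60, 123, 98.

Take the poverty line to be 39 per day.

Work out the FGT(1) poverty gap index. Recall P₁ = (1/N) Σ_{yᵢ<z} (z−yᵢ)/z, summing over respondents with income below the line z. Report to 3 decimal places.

Poor units: 22, 35 (q = 2 of N = 5).
Normalized shortfalls: (39−22)/39 = 0.4359; (39−35)/39 = 0.1026.
Σ = 0.538462. Dividing by the full population N = 5 gives P₁ = 0.108.

0.108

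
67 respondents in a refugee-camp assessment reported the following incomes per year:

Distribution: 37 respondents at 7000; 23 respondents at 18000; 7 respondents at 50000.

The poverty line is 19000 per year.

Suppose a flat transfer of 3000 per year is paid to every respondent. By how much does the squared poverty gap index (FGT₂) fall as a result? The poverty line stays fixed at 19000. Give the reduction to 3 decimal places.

Before: below the line — 37×7000, 23×18000; squared poverty gap index (FGT₂) = 0.22123.
After the 3000 transfer: below the line — 37×10000; squared poverty gap index (FGT₂) = 0.12391.
Reduction = 0.22123 − 0.12391 = 0.097.

0.097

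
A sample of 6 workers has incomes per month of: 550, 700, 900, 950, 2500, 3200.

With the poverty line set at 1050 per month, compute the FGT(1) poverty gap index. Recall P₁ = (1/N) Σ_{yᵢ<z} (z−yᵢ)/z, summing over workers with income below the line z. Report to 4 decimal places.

0.1746

Incomes under z: 550, 700, 900, 950 (q = 4 of N = 6).
Shortfall ratios: (1050−550)/1050 = 0.4762; (1050−700)/1050 = 0.3333; (1050−900)/1050 = 0.1429; (1050−950)/1050 = 0.0952.
Σ = 1.047619. Dividing by the full population N = 6 gives P₁ = 0.1746.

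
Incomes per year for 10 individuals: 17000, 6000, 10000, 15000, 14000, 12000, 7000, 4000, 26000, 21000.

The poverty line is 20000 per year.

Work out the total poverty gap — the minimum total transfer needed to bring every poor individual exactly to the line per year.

75000

Below the line: 4000, 6000, 7000, 10000, 12000, 14000, 15000, 17000 (q = 8 of N = 10).
Individual gaps: 20000−4000 = 16000; 20000−6000 = 14000; 20000−7000 = 13000; 20000−10000 = 10000; 20000−12000 = 8000; 20000−14000 = 6000; 20000−15000 = 5000; 20000−17000 = 3000.
Aggregate gap = 75000.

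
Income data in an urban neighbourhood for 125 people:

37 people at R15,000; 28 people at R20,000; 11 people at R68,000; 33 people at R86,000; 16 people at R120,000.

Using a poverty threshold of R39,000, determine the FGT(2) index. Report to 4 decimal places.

Poor units: 37×R15,000, 28×R20,000 (q = 65 of N = 125).
Normalized shortfalls: (39000−15000)/39000 = 0.6154 (×37); (39000−20000)/39000 = 0.4872 (×28).
Squared: 0.3787 (×37); 0.2373 (×28).
Sum = 20.657462; P₂ = 20.657462 / 125 = 0.1653.

0.1653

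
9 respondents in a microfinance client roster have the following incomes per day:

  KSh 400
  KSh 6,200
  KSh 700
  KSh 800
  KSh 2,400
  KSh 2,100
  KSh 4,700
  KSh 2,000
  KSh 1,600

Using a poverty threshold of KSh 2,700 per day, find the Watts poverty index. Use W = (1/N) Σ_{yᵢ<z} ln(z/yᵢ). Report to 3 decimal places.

0.630

Poor units: KSh 400, KSh 700, KSh 800, KSh 1,600, KSh 2,000, KSh 2,100, KSh 2,400 (q = 7 of N = 9).
Log shortfalls: ln(2700/400) = 1.9095; ln(2700/700) = 1.3499; ln(2700/800) = 1.2164; ln(2700/1600) = 0.5232; ln(2700/2000) = 0.3001; ln(2700/2100) = 0.2513; ln(2700/2400) = 0.1178.
W = 5.668315 / 9 = 0.630.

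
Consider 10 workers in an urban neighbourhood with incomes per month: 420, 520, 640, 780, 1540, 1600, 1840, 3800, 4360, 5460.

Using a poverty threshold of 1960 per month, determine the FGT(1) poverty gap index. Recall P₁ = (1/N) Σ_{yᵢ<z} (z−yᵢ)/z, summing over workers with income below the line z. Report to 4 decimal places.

Incomes under z: 420, 520, 640, 780, 1540, 1600, 1840 (q = 7 of N = 10).
Gap ratios (z−y)/z: (1960−420)/1960 = 0.7857; (1960−520)/1960 = 0.7347; (1960−640)/1960 = 0.6735; (1960−780)/1960 = 0.6020; (1960−1540)/1960 = 0.2143; (1960−1600)/1960 = 0.1837; (1960−1840)/1960 = 0.0612.
Σ = 3.255102. Dividing by the full population N = 10 gives P₁ = 0.3255.

0.3255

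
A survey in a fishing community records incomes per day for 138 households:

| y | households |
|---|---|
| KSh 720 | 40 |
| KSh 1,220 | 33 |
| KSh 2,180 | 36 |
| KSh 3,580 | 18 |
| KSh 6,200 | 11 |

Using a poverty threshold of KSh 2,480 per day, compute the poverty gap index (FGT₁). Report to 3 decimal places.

0.359

Poor units: 40×KSh 720, 33×KSh 1,220, 36×KSh 2,180 (q = 109 of N = 138).
Shortfall ratios: (2480−720)/2480 = 0.7097 (×40); (2480−1220)/2480 = 0.5081 (×33); (2480−2180)/2480 = 0.1210 (×36).
Sum of shortfalls = 49.508065; P₁ averages over all N: 49.508065 / 138 = 0.359.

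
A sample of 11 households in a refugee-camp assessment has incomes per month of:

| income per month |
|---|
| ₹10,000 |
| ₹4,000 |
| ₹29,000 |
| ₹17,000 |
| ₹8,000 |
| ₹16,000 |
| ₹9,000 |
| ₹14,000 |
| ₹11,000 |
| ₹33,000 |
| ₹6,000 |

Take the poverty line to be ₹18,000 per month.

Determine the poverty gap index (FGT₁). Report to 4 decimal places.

0.3384

Below the line: ₹4,000, ₹6,000, ₹8,000, ₹9,000, ₹10,000, ₹11,000, ₹14,000, ₹16,000, ₹17,000 (q = 9 of N = 11).
Normalized shortfalls: (18000−4000)/18000 = 0.7778; (18000−6000)/18000 = 0.6667; (18000−8000)/18000 = 0.5556; (18000−9000)/18000 = 0.5000; (18000−10000)/18000 = 0.4444; (18000−11000)/18000 = 0.3889; (18000−14000)/18000 = 0.2222; (18000−16000)/18000 = 0.1111; (18000−17000)/18000 = 0.0556.
Σ = 3.722222. Dividing by the full population N = 11 gives P₁ = 0.3384.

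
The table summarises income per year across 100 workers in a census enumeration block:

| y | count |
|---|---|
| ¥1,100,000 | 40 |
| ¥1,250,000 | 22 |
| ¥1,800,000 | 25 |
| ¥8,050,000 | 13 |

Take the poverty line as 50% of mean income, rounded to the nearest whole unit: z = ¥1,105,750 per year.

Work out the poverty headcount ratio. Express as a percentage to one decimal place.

40.0%

40 of the 100 workers have income below ¥1,105,750.
H = 40/100 = 40.0%.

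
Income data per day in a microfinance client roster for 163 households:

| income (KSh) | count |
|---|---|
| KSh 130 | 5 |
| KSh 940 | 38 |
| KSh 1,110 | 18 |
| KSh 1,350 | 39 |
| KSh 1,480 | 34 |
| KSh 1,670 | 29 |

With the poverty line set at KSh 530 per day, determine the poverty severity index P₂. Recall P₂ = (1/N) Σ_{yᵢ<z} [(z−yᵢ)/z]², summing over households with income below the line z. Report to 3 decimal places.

Below the line: 5×KSh 130 (q = 5 of N = 163).
Normalized shortfalls: (530−130)/530 = 0.7547 (×5).
Squared: 0.5696 (×5).
Sum = 2.847989; P₂ = 2.847989 / 163 = 0.017.

0.017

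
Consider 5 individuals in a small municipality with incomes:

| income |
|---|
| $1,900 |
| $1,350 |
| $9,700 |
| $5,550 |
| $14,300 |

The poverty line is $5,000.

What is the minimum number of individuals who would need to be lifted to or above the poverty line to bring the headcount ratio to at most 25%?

2 of the 5 individuals are poor, so H = 2/5 = 0.400.
A headcount ratio of at most 25% allows at most ⌊0.25 × 5⌋ = 1 poor individuals.
So at least 2 − 1 = 1 must be lifted.

1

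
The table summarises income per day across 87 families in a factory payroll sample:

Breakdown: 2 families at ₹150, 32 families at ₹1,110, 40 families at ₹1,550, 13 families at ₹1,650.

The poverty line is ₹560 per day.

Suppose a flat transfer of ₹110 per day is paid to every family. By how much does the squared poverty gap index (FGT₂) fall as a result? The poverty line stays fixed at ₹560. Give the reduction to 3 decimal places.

0.006

Before: below the line — 2×₹150; squared poverty gap index (FGT₂) = 0.01232.
After the ₹110 transfer: below the line — 2×₹260; squared poverty gap index (FGT₂) = 0.00660.
Reduction = 0.01232 − 0.00660 = 0.006.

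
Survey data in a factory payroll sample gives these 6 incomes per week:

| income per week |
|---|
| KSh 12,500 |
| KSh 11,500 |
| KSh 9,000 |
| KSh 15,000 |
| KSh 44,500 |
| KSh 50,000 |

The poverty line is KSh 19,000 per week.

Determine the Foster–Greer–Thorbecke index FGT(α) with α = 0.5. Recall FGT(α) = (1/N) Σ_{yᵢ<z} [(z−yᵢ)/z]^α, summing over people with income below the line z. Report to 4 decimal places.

0.3996

Below the line: KSh 9,000, KSh 11,500, KSh 12,500, KSh 15,000 (q = 4 of N = 6).
Normalized shortfalls: (19000−9000)/19000 = 0.5263; (19000−11500)/19000 = 0.3947; (19000−12500)/19000 = 0.3421; (19000−15000)/19000 = 0.2105.
Raised to α = 0.5: 0.72548; 0.62828; 0.58490; 0.45883.
Sum = 2.397486; FGT(0.5) = 2.397486 / 6 = 0.3996.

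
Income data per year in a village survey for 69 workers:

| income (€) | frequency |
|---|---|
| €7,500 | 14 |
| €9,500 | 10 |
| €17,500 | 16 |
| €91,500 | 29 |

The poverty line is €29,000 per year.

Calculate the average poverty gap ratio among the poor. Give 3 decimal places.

Below the line: 14×€7,500, 10×€9,500, 16×€17,500 (q = 40 of N = 69).
Shortfall ratios (z−y)/z: 0.7414 (×14), 0.6724 (×10), 0.3966 (×16); sum = 23.448276.
The income-gap ratio divides by q (the poor only): 23.448276 / 40 = 0.586.

0.586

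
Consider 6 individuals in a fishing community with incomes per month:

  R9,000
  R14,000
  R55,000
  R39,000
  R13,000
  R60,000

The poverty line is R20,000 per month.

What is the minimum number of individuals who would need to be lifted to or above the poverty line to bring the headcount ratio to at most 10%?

3 of the 6 individuals are poor, so H = 3/6 = 0.500.
A headcount ratio of at most 10% allows at most ⌊0.10 × 6⌋ = 0 poor individuals.
So at least 3 − 0 = 3 must be lifted.

3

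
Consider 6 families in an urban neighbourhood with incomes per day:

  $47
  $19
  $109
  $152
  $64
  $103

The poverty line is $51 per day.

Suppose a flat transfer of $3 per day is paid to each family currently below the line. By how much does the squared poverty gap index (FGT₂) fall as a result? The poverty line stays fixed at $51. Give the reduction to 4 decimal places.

0.0127

Before: below the line — $19, $47; squared poverty gap index (FGT₂) = 0.066641.
After the $3 transfer: below the line — $22, $50; squared poverty gap index (FGT₂) = 0.053954.
Reduction = 0.066641 − 0.053954 = 0.0127.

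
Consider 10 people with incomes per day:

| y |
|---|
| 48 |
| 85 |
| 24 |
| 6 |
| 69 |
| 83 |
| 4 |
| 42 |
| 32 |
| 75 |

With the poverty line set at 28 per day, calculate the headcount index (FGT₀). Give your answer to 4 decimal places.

3 of the 10 people have income below 28.
H = 3/10 = 0.3000.

0.3000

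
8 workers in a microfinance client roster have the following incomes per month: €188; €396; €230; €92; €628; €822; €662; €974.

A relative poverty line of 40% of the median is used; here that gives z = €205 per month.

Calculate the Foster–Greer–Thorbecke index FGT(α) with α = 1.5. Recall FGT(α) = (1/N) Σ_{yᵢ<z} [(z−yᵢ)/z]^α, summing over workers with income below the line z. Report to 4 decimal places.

0.0541

Incomes under z: €92, €188 (q = 2 of N = 8).
Relative gaps: (205−92)/205 = 0.5512; (205−188)/205 = 0.0829.
Raised to α = 1.5: 0.40925; 0.02388.
Sum = 0.433129; FGT(1.5) = 0.433129 / 8 = 0.0541.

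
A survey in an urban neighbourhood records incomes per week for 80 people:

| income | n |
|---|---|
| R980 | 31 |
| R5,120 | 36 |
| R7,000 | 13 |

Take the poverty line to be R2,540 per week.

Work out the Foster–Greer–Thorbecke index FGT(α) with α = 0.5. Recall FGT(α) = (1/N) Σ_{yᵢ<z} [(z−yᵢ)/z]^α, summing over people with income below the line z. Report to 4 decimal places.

Incomes under z: 31×R980 (q = 31 of N = 80).
Normalized shortfalls: (2540−980)/2540 = 0.6142 (×31).
Raised to α = 0.5: 0.78369 (×31).
Sum = 24.294454; FGT(0.5) = 24.294454 / 80 = 0.3037.

0.3037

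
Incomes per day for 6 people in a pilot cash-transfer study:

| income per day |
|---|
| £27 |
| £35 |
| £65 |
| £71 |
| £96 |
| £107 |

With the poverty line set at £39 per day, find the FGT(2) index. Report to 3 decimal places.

0.018

Below z: £27, £35 (q = 2 of N = 6).
Gap ratios (z−y)/z: (39−27)/39 = 0.3077; (39−35)/39 = 0.1026.
Squared: 0.0947; 0.0105.
Sum = 0.105194; P₂ = 0.105194 / 6 = 0.018.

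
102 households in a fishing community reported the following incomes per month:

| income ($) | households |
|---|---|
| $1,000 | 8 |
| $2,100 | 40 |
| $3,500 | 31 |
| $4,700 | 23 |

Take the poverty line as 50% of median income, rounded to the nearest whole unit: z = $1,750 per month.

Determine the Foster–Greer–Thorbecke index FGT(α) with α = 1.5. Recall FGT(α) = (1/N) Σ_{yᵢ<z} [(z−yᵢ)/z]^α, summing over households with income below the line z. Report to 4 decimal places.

Poor units: 8×$1,000 (q = 8 of N = 102).
Normalized shortfalls: (1750−1000)/1750 = 0.4286 (×8).
Raised to α = 1.5: 0.28057 (×8).
Sum = 2.244527; FGT(1.5) = 2.244527 / 102 = 0.0220.

0.0220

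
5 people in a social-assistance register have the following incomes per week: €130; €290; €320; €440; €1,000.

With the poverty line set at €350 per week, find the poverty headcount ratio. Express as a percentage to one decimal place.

3 of the 5 people have income below €350.
H = 3/5 = 60.0%.

60.0%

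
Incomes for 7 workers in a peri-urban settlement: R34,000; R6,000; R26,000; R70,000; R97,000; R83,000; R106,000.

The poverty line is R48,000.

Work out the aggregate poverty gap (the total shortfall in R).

R78,000

Below z: R6,000, R26,000, R34,000 (q = 3 of N = 7).
Individual gaps: 48000−6000 = 42000; 48000−26000 = 22000; 48000−34000 = 14000.
Aggregate gap = R78,000.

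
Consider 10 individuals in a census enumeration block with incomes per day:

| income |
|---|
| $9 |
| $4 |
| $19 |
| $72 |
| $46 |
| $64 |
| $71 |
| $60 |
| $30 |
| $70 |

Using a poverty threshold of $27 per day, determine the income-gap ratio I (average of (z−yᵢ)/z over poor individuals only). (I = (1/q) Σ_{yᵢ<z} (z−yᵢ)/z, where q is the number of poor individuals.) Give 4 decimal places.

0.6049

Below the line: $4, $9, $19 (q = 3 of N = 10).
Shortfall ratios (z−y)/z: 0.8519, 0.6667, 0.2963; sum = 1.814815.
The income-gap ratio divides by q (the poor only): 1.814815 / 3 = 0.6049.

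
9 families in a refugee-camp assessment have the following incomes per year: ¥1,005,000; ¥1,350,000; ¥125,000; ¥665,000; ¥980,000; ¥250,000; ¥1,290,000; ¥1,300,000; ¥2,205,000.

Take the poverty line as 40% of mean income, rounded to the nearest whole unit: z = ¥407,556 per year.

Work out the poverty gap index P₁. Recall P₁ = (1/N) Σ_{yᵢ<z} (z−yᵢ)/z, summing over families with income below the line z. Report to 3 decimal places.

Poor units: ¥125,000, ¥250,000 (q = 2 of N = 9).
Shortfall ratios: (407556−125000)/407556 = 0.6933; (407556−250000)/407556 = 0.3866.
Σ = 1.079881. Dividing by the full population N = 9 gives P₁ = 0.120.

0.120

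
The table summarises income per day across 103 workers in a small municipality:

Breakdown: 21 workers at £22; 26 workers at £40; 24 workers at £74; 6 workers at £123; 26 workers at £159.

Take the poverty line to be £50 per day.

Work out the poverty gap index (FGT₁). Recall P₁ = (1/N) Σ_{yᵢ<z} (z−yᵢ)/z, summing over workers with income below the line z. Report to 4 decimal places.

0.1647

Below the line: 21×£22, 26×£40 (q = 47 of N = 103).
Relative gaps: (50−22)/50 = 0.5600 (×21); (50−40)/50 = 0.2000 (×26).
Σ = 16.960000. Dividing by the full population N = 103 gives P₁ = 0.1647.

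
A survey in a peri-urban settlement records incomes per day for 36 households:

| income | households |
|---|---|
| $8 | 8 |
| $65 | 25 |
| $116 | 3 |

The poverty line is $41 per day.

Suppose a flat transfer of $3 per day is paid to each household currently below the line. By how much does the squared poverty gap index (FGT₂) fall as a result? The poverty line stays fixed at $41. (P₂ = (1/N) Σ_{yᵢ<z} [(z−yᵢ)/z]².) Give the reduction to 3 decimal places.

0.025

Before: below the line — 8×$8; squared poverty gap index (FGT₂) = 0.14396.
After the $3 transfer: below the line — 8×$11; squared poverty gap index (FGT₂) = 0.11898.
Reduction = 0.14396 − 0.11898 = 0.025.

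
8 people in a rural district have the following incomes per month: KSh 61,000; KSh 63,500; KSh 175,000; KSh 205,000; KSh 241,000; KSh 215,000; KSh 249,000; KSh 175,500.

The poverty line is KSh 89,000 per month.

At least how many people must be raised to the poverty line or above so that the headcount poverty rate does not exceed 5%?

Currently q = 2 of N = 8 are below the line (H = 0.250).
A headcount ratio of at most 5% allows at most ⌊0.05 × 8⌋ = 0 poor people.
So at least 2 − 0 = 2 must be lifted.

2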